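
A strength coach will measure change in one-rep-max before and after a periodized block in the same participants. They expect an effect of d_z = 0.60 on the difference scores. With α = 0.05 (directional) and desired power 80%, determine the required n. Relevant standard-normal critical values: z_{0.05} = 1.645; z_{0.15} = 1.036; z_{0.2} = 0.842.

For a paired (one-sample on differences) test: n = ((z_{α} + z_β) / d)².
z_{α} + z_β = 1.645 + 0.842 = 2.487.
n = (2.487 / 0.60)² = 4.145² = 17.18.
Round up.

n = 18 pairs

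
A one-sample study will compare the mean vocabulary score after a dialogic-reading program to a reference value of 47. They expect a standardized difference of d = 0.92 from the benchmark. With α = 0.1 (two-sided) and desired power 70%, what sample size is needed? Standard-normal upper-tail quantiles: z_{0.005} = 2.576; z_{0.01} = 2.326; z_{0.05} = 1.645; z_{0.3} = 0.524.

n = 6

For a one-sample test: n = ((z_{α/2} + z_β) / d)².
z_{α/2} + z_β = 1.645 + 0.524 = 2.169.
n = (2.169 / 0.92)² = 2.358² = 5.56.
Round up.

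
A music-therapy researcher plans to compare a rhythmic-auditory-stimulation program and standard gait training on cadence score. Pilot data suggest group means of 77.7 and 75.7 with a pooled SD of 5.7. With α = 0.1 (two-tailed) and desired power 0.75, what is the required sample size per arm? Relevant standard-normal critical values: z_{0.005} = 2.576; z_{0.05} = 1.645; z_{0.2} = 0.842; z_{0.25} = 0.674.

Cohen's d = |M₁ − M₂| / SD_pooled = |77.7 − 75.7| / 5.7 = 2.0 / 5.7 = 0.351.
For two independent groups with equal n: n = 2·((z_{α/2} + z_β) / d)².
z_{α/2} + z_β = 1.645 + 0.674 = 2.319.
n = 2 × (2.319 / 0.351)² = 2 × 6.607² = 2 × 43.65 = 87.3.
Round up to the next whole participant.

n = 88 per group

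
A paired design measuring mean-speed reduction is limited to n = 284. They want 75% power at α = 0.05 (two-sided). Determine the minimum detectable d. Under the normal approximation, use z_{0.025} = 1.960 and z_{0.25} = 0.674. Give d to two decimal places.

d_min ≈ 0.16

For a single sample (or paired design) of n = 284: d_min = (z_{α/2} + z_β)/√n.
z-sum = 1.960 + 0.674 = 2.634.
d_min = 2.634 / √284 = 2.634 / 16.852 = 0.156.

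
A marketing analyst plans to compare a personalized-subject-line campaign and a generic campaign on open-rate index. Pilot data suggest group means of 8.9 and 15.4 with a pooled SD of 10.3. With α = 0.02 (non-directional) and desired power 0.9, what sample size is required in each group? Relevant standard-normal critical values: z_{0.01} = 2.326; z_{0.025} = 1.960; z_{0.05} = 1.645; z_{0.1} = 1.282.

Cohen's d = |M₁ − M₂| / SD_pooled = |8.9 − 15.4| / 10.3 = 6.5 / 10.3 = 0.631.
For two independent groups with equal n: n = 2·((z_{α/2} + z_β) / d)².
z_{α/2} + z_β = 2.326 + 1.282 = 3.608.
n = 2 × (3.608 / 0.631)² = 2 × 5.718² = 2 × 32.69 = 65.4.
Round up to the next whole participant.

n = 66 per group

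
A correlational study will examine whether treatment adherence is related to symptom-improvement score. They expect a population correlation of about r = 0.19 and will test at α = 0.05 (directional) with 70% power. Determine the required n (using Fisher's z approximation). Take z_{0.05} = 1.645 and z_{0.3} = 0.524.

n = 131

Fisher's z: C = ½·ln((1+r)/(1−r)) = ½·ln(1.4691) = 0.1923.
n = ((z_{α} + z_β)/C)² + 3.
(1.645 + 0.524) / 0.1923 = 2.169 / 0.1923 = 11.279.
n = 11.279² + 3 = 127.22 + 3 = 130.2.
Round up.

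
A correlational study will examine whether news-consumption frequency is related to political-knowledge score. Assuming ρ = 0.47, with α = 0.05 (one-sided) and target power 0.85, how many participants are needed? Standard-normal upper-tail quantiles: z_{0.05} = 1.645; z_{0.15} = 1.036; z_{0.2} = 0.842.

n = 31

Fisher's z: C = ½·ln((1+r)/(1−r)) = ½·ln(2.7736) = 0.5101.
n = ((z_{α} + z_β)/C)² + 3.
(1.645 + 1.036) / 0.5101 = 2.681 / 0.5101 = 5.256.
n = 5.256² + 3 = 27.62 + 3 = 30.6.
Round up.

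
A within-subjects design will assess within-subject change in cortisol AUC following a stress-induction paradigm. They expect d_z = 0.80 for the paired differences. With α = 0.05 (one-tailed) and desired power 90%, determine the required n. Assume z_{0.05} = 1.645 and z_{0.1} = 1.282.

For a paired (one-sample on differences) test: n = ((z_{α} + z_β) / d)².
z_{α} + z_β = 1.645 + 1.282 = 2.927.
n = (2.927 / 0.80)² = 3.659² = 13.39.
Round up.

n = 14 pairs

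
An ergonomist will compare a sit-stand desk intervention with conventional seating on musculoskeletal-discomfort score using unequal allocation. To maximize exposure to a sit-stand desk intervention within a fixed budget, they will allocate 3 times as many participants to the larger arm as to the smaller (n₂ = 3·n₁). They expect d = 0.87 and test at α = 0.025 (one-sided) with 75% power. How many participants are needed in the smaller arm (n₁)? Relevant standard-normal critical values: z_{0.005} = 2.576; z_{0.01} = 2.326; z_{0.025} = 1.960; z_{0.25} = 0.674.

n₁ = 13

With allocation ratio k = n₂/n₁ = 3, Var(x̄₁−x̄₂) = σ²(1/n₁ + 1/(k·n₁)) = σ²·(k+1)/(k·n₁).
So n₁ = (1 + 1/k)·((z_{α} + z_β)/d)² = 1.333 × (2.634/0.87)².
n₁ = 1.333 × 9.17 = 12.2.
Round up: n₁ = 13, giving n₂ = 3 × 13 = 39.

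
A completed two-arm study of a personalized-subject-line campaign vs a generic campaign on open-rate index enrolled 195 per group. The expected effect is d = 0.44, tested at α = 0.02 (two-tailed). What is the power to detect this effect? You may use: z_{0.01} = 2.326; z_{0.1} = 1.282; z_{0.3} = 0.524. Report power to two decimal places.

For two equal groups, power = Φ(d·√(n/2) − z_{α/2}).
d·√(n/2) = 0.44 × √(195/2) = 0.44 × 9.874 = 4.345.
z_β = 4.345 − 2.326 = 2.019.
Power = Φ(2.019) = 0.978.

power ≈ 0.98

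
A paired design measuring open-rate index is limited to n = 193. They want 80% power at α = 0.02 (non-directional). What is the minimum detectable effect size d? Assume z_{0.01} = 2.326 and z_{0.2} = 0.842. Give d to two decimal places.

For a single sample (or paired design) of n = 193: d_min = (z_{α/2} + z_β)/√n.
z-sum = 2.326 + 0.842 = 3.168.
d_min = 3.168 / √193 = 3.168 / 13.892 = 0.228.

d_min ≈ 0.23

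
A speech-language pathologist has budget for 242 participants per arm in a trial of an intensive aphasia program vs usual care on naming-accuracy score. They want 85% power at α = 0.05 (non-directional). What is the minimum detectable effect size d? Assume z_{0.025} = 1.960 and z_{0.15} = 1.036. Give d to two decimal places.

For two independent groups of n = 242 each: d_min = (z_{α/2} + z_β)·√(2/n).
z-sum = 1.960 + 1.036 = 2.996.
d_min = 2.996 × √(2/242) = 2.996 × 0.0909 = 0.272.

d_min ≈ 0.27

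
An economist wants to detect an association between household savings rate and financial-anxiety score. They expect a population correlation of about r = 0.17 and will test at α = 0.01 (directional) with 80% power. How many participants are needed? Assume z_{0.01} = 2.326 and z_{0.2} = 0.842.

n = 344

Fisher's z: C = ½·ln((1+r)/(1−r)) = ½·ln(1.4096) = 0.1717.
n = ((z_{α} + z_β)/C)² + 3.
(2.326 + 0.842) / 0.1717 = 3.168 / 0.1717 = 18.451.
n = 18.451² + 3 = 340.43 + 3 = 343.4.
Round up.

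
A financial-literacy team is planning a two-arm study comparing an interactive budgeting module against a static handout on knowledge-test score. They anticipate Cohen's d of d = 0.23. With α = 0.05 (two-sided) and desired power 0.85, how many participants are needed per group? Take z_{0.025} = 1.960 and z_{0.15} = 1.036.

For two independent groups with equal n: n = 2·((z_{α/2} + z_β) / d)².
z_{α/2} + z_β = 1.960 + 1.036 = 2.996.
n = 2 × (2.996 / 0.23)² = 2 × 13.026² = 2 × 169.68 = 339.4.
Round up to the next whole participant.

n = 340 per group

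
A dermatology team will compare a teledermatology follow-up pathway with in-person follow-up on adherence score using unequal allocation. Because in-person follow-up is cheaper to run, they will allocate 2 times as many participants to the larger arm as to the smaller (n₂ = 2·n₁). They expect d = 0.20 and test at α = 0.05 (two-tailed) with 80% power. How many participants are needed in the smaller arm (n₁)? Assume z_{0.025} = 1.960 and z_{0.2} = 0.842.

With allocation ratio k = n₂/n₁ = 2, Var(x̄₁−x̄₂) = σ²(1/n₁ + 1/(k·n₁)) = σ²·(k+1)/(k·n₁).
So n₁ = (1 + 1/k)·((z_{α/2} + z_β)/d)² = 1.500 × (2.802/0.20)².
n₁ = 1.500 × 196.28 = 294.4.
Round up: n₁ = 295, giving n₂ = 2 × 295 = 590.

n₁ = 295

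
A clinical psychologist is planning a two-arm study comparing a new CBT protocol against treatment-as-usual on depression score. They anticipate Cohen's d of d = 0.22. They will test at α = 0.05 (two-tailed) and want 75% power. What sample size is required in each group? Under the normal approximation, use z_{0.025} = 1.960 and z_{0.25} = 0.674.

n = 287 per group

For two independent groups with equal n: n = 2·((z_{α/2} + z_β) / d)².
z_{α/2} + z_β = 1.960 + 0.674 = 2.634.
n = 2 × (2.634 / 0.22)² = 2 × 11.973² = 2 × 143.35 = 286.7.
Round up to the next whole participant.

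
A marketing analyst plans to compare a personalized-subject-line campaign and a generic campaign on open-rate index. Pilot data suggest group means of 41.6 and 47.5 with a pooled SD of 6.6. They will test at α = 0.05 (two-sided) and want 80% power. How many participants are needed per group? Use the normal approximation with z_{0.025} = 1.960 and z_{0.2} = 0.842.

Cohen's d = |M₁ − M₂| / SD_pooled = |41.6 − 47.5| / 6.6 = 5.9 / 6.6 = 0.894.
For two independent groups with equal n: n = 2·((z_{α/2} + z_β) / d)².
z_{α/2} + z_β = 1.960 + 0.842 = 2.802.
n = 2 × (2.802 / 0.894)² = 2 × 3.134² = 2 × 9.82 = 19.6.
Round up to the next whole participant.

n = 20 per group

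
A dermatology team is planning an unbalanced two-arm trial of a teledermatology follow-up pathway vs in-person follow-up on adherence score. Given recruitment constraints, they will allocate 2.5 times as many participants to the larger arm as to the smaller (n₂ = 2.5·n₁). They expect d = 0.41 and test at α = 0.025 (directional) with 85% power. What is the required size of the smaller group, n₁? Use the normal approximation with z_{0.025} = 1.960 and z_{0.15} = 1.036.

n₁ = 75

With allocation ratio k = n₂/n₁ = 2.5, Var(x̄₁−x̄₂) = σ²(1/n₁ + 1/(k·n₁)) = σ²·(k+1)/(k·n₁).
So n₁ = (1 + 1/k)·((z_{α} + z_β)/d)² = 1.400 × (2.996/0.41)².
n₁ = 1.400 × 53.40 = 74.8.
Round up: n₁ = 75, giving n₂ = ⌈2.5 × 75⌉ = ⌈187.5⌉ = 188.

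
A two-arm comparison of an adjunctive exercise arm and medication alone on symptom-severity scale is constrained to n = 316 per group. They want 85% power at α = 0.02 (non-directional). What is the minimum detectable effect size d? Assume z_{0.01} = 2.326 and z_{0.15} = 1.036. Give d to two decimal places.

d_min ≈ 0.27

For two independent groups of n = 316 each: d_min = (z_{α/2} + z_β)·√(2/n).
z-sum = 2.326 + 1.036 = 3.362.
d_min = 3.362 × √(2/316) = 3.362 × 0.0796 = 0.267.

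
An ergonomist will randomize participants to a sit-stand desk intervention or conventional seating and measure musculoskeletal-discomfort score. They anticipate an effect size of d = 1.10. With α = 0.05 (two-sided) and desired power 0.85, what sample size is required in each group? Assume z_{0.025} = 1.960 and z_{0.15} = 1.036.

n = 15 per group

For two independent groups with equal n: n = 2·((z_{α/2} + z_β) / d)².
z_{α/2} + z_β = 1.960 + 1.036 = 2.996.
n = 2 × (2.996 / 1.10)² = 2 × 2.724² = 2 × 7.42 = 14.8.
Round up to the next whole participant.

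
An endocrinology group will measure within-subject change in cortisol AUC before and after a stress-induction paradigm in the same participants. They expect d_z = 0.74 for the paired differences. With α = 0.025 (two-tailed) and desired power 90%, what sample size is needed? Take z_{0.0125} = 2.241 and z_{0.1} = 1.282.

For a paired (one-sample on differences) test: n = ((z_{α/2} + z_β) / d)².
z_{α/2} + z_β = 2.241 + 1.282 = 3.523.
n = (3.523 / 0.74)² = 4.761² = 22.67.
Round up.

n = 23 pairs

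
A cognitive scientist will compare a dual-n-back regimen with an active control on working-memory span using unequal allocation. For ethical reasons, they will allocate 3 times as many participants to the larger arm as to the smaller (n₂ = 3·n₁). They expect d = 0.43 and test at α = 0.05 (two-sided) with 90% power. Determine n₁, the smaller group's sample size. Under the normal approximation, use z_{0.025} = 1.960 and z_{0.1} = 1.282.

n₁ = 76

With allocation ratio k = n₂/n₁ = 3, Var(x̄₁−x̄₂) = σ²(1/n₁ + 1/(k·n₁)) = σ²·(k+1)/(k·n₁).
So n₁ = (1 + 1/k)·((z_{α/2} + z_β)/d)² = 1.333 × (3.242/0.43)².
n₁ = 1.333 × 56.84 = 75.8.
Round up: n₁ = 76, giving n₂ = 3 × 76 = 228.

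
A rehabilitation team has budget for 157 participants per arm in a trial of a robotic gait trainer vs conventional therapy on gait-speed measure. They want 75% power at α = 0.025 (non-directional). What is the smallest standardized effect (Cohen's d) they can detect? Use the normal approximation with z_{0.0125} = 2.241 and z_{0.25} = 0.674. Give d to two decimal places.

For two independent groups of n = 157 each: d_min = (z_{α/2} + z_β)·√(2/n).
z-sum = 2.241 + 0.674 = 2.915.
d_min = 2.915 × √(2/157) = 2.915 × 0.1129 = 0.329.

d_min ≈ 0.33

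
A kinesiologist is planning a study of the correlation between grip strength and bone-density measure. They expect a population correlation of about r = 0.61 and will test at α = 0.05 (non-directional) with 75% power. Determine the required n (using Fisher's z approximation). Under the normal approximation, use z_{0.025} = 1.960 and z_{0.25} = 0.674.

n = 17

Fisher's z: C = ½·ln((1+r)/(1−r)) = ½·ln(4.1282) = 0.7089.
n = ((z_{α/2} + z_β)/C)² + 3.
(1.960 + 0.674) / 0.7089 = 2.634 / 0.7089 = 3.716.
n = 3.716² + 3 = 13.81 + 3 = 16.8.
Round up.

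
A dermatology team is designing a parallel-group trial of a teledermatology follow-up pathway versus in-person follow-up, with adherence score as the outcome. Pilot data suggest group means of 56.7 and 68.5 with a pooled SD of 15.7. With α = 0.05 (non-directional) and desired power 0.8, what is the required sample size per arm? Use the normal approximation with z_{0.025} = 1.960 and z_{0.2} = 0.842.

Cohen's d = |M₁ − M₂| / SD_pooled = |56.7 − 68.5| / 15.7 = 11.8 / 15.7 = 0.752.
For two independent groups with equal n: n = 2·((z_{α/2} + z_β) / d)².
z_{α/2} + z_β = 1.960 + 0.842 = 2.802.
n = 2 × (2.802 / 0.752)² = 2 × 3.726² = 2 × 13.88 = 27.8.
Round up to the next whole participant.

n = 28 per group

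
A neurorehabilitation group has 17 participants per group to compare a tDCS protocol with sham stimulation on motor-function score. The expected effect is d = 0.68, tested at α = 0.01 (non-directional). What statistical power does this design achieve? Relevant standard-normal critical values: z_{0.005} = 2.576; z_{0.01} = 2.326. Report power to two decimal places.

power ≈ 0.28

For two equal groups, power = Φ(d·√(n/2) − z_{α/2}).
d·√(n/2) = 0.68 × √(17/2) = 0.68 × 2.915 = 1.983.
z_β = 1.983 − 2.576 = -0.593.
Power = Φ(-0.593) = 0.276.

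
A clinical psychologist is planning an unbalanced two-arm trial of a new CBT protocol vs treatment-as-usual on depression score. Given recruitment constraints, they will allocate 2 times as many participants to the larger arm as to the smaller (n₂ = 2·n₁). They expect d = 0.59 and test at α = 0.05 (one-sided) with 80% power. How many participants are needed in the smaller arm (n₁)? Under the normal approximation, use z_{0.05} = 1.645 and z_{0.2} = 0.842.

With allocation ratio k = n₂/n₁ = 2, Var(x̄₁−x̄₂) = σ²(1/n₁ + 1/(k·n₁)) = σ²·(k+1)/(k·n₁).
So n₁ = (1 + 1/k)·((z_{α} + z_β)/d)² = 1.500 × (2.487/0.59)².
n₁ = 1.500 × 17.77 = 26.7.
Round up: n₁ = 27, giving n₂ = 2 × 27 = 54.

n₁ = 27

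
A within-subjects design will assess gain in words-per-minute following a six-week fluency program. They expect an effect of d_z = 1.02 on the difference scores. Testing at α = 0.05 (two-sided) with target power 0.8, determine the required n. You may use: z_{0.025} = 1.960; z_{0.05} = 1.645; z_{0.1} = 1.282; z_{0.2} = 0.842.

n = 8 pairs

For a paired (one-sample on differences) test: n = ((z_{α/2} + z_β) / d)².
z_{α/2} + z_β = 1.960 + 0.842 = 2.802.
n = (2.802 / 1.02)² = 2.747² = 7.55.
Round up.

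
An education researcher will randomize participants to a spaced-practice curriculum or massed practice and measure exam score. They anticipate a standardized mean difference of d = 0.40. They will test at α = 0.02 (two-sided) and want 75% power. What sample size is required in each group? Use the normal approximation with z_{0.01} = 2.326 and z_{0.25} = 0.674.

n = 113 per group

For two independent groups with equal n: n = 2·((z_{α/2} + z_β) / d)².
z_{α/2} + z_β = 2.326 + 0.674 = 3.000.
n = 2 × (3.000 / 0.40)² = 2 × 7.500² = 2 × 56.25 = 112.5.
Round up to the next whole participant.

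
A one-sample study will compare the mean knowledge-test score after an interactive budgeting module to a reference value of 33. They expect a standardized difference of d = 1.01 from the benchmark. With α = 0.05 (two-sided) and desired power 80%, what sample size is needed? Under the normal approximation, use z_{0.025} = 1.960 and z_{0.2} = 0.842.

For a one-sample test: n = ((z_{α/2} + z_β) / d)².
z_{α/2} + z_β = 1.960 + 0.842 = 2.802.
n = (2.802 / 1.01)² = 2.774² = 7.70.
Round up.

n = 8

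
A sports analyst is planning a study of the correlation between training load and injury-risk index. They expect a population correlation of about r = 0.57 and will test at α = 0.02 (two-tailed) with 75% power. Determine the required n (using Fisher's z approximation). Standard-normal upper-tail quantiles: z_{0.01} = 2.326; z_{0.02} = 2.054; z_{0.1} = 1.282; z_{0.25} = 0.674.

Fisher's z: C = ½·ln((1+r)/(1−r)) = ½·ln(3.6512) = 0.6475.
n = ((z_{α/2} + z_β)/C)² + 3.
(2.326 + 0.674) / 0.6475 = 3.000 / 0.6475 = 4.633.
n = 4.633² + 3 = 21.47 + 3 = 24.5.
Round up.

n = 25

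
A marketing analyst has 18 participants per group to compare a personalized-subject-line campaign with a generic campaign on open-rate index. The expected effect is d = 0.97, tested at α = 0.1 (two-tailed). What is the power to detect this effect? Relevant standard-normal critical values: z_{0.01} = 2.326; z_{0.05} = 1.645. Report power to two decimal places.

power ≈ 0.90

For two equal groups, power = Φ(d·√(n/2) − z_{α/2}).
d·√(n/2) = 0.97 × √(18/2) = 0.97 × 3.000 = 2.910.
z_β = 2.910 − 1.645 = 1.265.
Power = Φ(1.265) = 0.897.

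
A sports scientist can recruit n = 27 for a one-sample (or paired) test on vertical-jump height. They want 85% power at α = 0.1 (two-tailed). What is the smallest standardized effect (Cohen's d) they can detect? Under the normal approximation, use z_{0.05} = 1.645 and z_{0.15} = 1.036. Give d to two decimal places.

d_min ≈ 0.52

For a single sample (or paired design) of n = 27: d_min = (z_{α/2} + z_β)/√n.
z-sum = 1.645 + 1.036 = 2.681.
d_min = 2.681 / √27 = 2.681 / 5.196 = 0.516.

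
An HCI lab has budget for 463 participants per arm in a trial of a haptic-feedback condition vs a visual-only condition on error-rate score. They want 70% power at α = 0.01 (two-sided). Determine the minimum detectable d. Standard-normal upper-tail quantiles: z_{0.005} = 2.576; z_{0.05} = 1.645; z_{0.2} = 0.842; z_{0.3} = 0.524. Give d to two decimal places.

d_min ≈ 0.20

For two independent groups of n = 463 each: d_min = (z_{α/2} + z_β)·√(2/n).
z-sum = 2.576 + 0.524 = 3.100.
d_min = 3.100 × √(2/463) = 3.100 × 0.0657 = 0.204.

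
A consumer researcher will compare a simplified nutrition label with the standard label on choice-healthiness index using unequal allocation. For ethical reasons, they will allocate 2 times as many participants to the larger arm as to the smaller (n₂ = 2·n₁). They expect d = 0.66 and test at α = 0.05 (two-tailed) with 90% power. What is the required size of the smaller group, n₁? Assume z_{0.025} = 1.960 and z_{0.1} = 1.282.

n₁ = 37

With allocation ratio k = n₂/n₁ = 2, Var(x̄₁−x̄₂) = σ²(1/n₁ + 1/(k·n₁)) = σ²·(k+1)/(k·n₁).
So n₁ = (1 + 1/k)·((z_{α/2} + z_β)/d)² = 1.500 × (3.242/0.66)².
n₁ = 1.500 × 24.13 = 36.2.
Round up: n₁ = 37, giving n₂ = 2 × 37 = 74.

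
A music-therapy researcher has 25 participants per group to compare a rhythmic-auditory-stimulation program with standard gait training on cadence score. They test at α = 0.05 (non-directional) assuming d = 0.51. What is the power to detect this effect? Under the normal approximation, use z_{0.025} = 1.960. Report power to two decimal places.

For two equal groups, power = Φ(d·√(n/2) − z_{α/2}).
d·√(n/2) = 0.51 × √(25/2) = 0.51 × 3.536 = 1.803.
z_β = 1.803 − 1.960 = -0.157.
Power = Φ(-0.157) = 0.438.

power ≈ 0.44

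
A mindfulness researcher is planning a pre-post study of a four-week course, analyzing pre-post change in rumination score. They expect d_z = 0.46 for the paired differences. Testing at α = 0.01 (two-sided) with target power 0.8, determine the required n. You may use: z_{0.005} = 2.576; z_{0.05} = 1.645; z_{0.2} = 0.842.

n = 56 pairs

For a paired (one-sample on differences) test: n = ((z_{α/2} + z_β) / d)².
z_{α/2} + z_β = 2.576 + 0.842 = 3.418.
n = (3.418 / 0.46)² = 7.430² = 55.21.
Round up.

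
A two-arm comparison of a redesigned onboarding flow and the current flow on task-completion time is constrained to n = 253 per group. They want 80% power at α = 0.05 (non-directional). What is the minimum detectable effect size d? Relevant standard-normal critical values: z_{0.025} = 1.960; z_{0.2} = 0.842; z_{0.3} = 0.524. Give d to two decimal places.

For two independent groups of n = 253 each: d_min = (z_{α/2} + z_β)·√(2/n).
z-sum = 1.960 + 0.842 = 2.802.
d_min = 2.802 × √(2/253) = 2.802 × 0.0889 = 0.249.

d_min ≈ 0.25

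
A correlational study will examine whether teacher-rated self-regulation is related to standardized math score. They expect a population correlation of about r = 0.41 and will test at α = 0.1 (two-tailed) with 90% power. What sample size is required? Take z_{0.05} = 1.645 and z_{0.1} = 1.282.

Fisher's z: C = ½·ln((1+r)/(1−r)) = ½·ln(2.3898) = 0.4356.
n = ((z_{α/2} + z_β)/C)² + 3.
(1.645 + 1.282) / 0.4356 = 2.927 / 0.4356 = 6.719.
n = 6.719² + 3 = 45.15 + 3 = 48.2.
Round up.

n = 49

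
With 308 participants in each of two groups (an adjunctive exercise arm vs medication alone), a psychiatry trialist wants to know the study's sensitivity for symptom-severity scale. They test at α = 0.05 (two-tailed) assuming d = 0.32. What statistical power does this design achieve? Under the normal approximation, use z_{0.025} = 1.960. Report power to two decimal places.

For two equal groups, power = Φ(d·√(n/2) − z_{α/2}).
d·√(n/2) = 0.32 × √(308/2) = 0.32 × 12.410 = 3.971.
z_β = 3.971 − 1.960 = 2.011.
Power = Φ(2.011) = 0.978.

power ≈ 0.98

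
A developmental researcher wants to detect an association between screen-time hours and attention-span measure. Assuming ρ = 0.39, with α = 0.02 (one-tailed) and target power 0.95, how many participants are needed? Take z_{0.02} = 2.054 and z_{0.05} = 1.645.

n = 84

Fisher's z: C = ½·ln((1+r)/(1−r)) = ½·ln(2.2787) = 0.4118.
n = ((z_{α} + z_β)/C)² + 3.
(2.054 + 1.645) / 0.4118 = 3.699 / 0.4118 = 8.983.
n = 8.983² + 3 = 80.69 + 3 = 83.7.
Round up.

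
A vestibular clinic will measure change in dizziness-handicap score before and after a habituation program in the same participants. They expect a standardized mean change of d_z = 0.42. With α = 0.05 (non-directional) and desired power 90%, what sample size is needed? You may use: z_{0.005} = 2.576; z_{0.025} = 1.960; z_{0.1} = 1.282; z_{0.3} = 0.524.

For a paired (one-sample on differences) test: n = ((z_{α/2} + z_β) / d)².
z_{α/2} + z_β = 1.960 + 1.282 = 3.242.
n = (3.242 / 0.42)² = 7.719² = 59.58.
Round up.

n = 60 pairs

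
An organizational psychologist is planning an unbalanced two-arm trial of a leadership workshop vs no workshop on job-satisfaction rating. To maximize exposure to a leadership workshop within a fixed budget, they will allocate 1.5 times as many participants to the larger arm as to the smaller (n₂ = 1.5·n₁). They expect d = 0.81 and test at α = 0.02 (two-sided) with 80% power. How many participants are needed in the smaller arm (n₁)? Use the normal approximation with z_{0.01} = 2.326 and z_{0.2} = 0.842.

n₁ = 26

With allocation ratio k = n₂/n₁ = 1.5, Var(x̄₁−x̄₂) = σ²(1/n₁ + 1/(k·n₁)) = σ²·(k+1)/(k·n₁).
So n₁ = (1 + 1/k)·((z_{α/2} + z_β)/d)² = 1.667 × (3.168/0.81)².
n₁ = 1.667 × 15.30 = 25.5.
Round up: n₁ = 26, giving n₂ = 1.5 × 26 = 39.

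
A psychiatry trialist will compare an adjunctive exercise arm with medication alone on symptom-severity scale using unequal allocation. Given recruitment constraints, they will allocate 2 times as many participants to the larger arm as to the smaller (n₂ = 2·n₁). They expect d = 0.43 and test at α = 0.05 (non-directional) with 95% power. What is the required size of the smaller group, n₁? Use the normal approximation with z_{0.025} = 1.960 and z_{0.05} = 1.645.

n₁ = 106

With allocation ratio k = n₂/n₁ = 2, Var(x̄₁−x̄₂) = σ²(1/n₁ + 1/(k·n₁)) = σ²·(k+1)/(k·n₁).
So n₁ = (1 + 1/k)·((z_{α/2} + z_β)/d)² = 1.500 × (3.605/0.43)².
n₁ = 1.500 × 70.29 = 105.4.
Round up: n₁ = 106, giving n₂ = 2 × 106 = 212.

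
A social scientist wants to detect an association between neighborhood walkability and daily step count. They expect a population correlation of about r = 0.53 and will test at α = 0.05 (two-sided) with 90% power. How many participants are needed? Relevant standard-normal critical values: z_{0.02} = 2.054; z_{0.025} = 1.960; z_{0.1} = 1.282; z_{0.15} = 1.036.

Fisher's z: C = ½·ln((1+r)/(1−r)) = ½·ln(3.2553) = 0.5901.
n = ((z_{α/2} + z_β)/C)² + 3.
(1.960 + 1.282) / 0.5901 = 3.242 / 0.5901 = 5.494.
n = 5.494² + 3 = 30.18 + 3 = 33.2.
Round up.

n = 34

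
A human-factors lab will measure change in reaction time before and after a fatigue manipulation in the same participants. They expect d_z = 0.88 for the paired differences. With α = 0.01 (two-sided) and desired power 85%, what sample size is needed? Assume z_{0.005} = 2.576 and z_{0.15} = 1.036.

For a paired (one-sample on differences) test: n = ((z_{α/2} + z_β) / d)².
z_{α/2} + z_β = 2.576 + 1.036 = 3.612.
n = (3.612 / 0.88)² = 4.105² = 16.85.
Round up.

n = 17 pairs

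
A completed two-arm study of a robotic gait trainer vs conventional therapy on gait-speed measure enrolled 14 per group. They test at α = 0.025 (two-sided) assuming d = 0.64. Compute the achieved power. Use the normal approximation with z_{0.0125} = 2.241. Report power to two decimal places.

For two equal groups, power = Φ(d·√(n/2) − z_{α/2}).
d·√(n/2) = 0.64 × √(14/2) = 0.64 × 2.646 = 1.693.
z_β = 1.693 − 2.241 = -0.548.
Power = Φ(-0.548) = 0.292.

power ≈ 0.29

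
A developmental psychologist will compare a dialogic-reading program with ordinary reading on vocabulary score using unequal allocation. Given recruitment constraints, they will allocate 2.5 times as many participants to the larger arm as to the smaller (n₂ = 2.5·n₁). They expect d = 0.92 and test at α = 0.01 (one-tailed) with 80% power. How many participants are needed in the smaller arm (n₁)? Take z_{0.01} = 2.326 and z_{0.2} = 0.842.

With allocation ratio k = n₂/n₁ = 2.5, Var(x̄₁−x̄₂) = σ²(1/n₁ + 1/(k·n₁)) = σ²·(k+1)/(k·n₁).
So n₁ = (1 + 1/k)·((z_{α} + z_β)/d)² = 1.400 × (3.168/0.92)².
n₁ = 1.400 × 11.86 = 16.6.
Round up: n₁ = 17, giving n₂ = ⌈2.5 × 17⌉ = ⌈42.5⌉ = 43.

n₁ = 17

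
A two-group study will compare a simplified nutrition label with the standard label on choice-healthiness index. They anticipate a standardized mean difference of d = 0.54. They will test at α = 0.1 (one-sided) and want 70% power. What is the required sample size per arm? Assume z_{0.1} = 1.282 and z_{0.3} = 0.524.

n = 23 per group

For two independent groups with equal n: n = 2·((z_{α} + z_β) / d)².
z_{α} + z_β = 1.282 + 0.524 = 1.806.
n = 2 × (1.806 / 0.54)² = 2 × 3.344² = 2 × 11.19 = 22.4.
Round up to the next whole participant.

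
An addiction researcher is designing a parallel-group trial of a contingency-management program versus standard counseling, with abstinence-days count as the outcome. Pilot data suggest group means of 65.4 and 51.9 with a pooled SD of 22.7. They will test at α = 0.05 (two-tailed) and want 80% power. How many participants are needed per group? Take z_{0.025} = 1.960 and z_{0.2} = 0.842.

Cohen's d = |M₁ − M₂| / SD_pooled = |65.4 − 51.9| / 22.7 = 13.5 / 22.7 = 0.595.
For two independent groups with equal n: n = 2·((z_{α/2} + z_β) / d)².
z_{α/2} + z_β = 1.960 + 0.842 = 2.802.
n = 2 × (2.802 / 0.595)² = 2 × 4.709² = 2 × 22.18 = 44.4.
Round up to the next whole participant.

n = 45 per group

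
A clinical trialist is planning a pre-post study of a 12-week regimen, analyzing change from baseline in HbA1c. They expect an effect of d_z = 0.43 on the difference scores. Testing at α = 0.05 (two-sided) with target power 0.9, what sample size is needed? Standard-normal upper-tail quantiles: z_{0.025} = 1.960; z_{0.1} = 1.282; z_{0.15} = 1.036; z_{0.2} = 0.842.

For a paired (one-sample on differences) test: n = ((z_{α/2} + z_β) / d)².
z_{α/2} + z_β = 1.960 + 1.282 = 3.242.
n = (3.242 / 0.43)² = 7.540² = 56.84.
Round up.

n = 57 pairs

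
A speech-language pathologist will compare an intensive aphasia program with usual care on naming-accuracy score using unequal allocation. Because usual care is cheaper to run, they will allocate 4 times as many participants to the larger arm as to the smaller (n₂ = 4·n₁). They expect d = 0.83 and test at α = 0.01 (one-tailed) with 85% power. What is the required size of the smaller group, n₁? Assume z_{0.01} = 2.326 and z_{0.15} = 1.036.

With allocation ratio k = n₂/n₁ = 4, Var(x̄₁−x̄₂) = σ²(1/n₁ + 1/(k·n₁)) = σ²·(k+1)/(k·n₁).
So n₁ = (1 + 1/k)·((z_{α} + z_β)/d)² = 1.250 × (3.362/0.83)².
n₁ = 1.250 × 16.41 = 20.5.
Round up: n₁ = 21, giving n₂ = 4 × 21 = 84.

n₁ = 21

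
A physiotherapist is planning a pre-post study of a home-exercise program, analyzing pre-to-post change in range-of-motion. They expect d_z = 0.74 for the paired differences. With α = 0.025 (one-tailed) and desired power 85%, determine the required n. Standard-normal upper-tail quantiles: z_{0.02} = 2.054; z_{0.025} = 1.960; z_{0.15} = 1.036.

For a paired (one-sample on differences) test: n = ((z_{α} + z_β) / d)².
z_{α} + z_β = 1.960 + 1.036 = 2.996.
n = (2.996 / 0.74)² = 4.049² = 16.39.
Round up.

n = 17 pairs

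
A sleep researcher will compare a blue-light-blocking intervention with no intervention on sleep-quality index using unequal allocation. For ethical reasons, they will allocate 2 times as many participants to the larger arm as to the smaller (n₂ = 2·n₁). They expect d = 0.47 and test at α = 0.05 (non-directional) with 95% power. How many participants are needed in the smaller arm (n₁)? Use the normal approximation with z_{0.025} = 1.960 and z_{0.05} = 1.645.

n₁ = 89

With allocation ratio k = n₂/n₁ = 2, Var(x̄₁−x̄₂) = σ²(1/n₁ + 1/(k·n₁)) = σ²·(k+1)/(k·n₁).
So n₁ = (1 + 1/k)·((z_{α/2} + z_β)/d)² = 1.500 × (3.605/0.47)².
n₁ = 1.500 × 58.83 = 88.2.
Round up: n₁ = 89, giving n₂ = 2 × 89 = 178.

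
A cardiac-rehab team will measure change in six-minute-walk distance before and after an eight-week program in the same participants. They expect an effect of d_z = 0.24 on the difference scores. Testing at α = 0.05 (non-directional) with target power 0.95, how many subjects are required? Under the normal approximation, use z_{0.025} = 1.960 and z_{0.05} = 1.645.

n = 226 pairs

For a paired (one-sample on differences) test: n = ((z_{α/2} + z_β) / d)².
z_{α/2} + z_β = 1.960 + 1.645 = 3.605.
n = (3.605 / 0.24)² = 15.021² = 225.63.
Round up.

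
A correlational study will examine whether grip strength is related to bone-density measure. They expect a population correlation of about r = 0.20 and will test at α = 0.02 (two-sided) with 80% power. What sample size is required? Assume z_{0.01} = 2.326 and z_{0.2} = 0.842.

n = 248

Fisher's z: C = ½·ln((1+r)/(1−r)) = ½·ln(1.5000) = 0.2027.
n = ((z_{α/2} + z_β)/C)² + 3.
(2.326 + 0.842) / 0.2027 = 3.168 / 0.2027 = 15.629.
n = 15.629² + 3 = 244.27 + 3 = 247.3.
Round up.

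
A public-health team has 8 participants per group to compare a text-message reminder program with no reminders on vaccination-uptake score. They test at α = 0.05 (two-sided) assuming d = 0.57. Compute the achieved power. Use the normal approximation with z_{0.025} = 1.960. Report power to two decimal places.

power ≈ 0.21

For two equal groups, power = Φ(d·√(n/2) − z_{α/2}).
d·√(n/2) = 0.57 × √(8/2) = 0.57 × 2.000 = 1.140.
z_β = 1.140 − 1.960 = -0.820.
Power = Φ(-0.820) = 0.206.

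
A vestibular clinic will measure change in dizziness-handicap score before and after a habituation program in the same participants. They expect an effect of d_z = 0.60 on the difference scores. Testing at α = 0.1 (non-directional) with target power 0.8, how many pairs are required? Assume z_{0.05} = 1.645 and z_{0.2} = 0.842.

n = 18 pairs

For a paired (one-sample on differences) test: n = ((z_{α/2} + z_β) / d)².
z_{α/2} + z_β = 1.645 + 0.842 = 2.487.
n = (2.487 / 0.60)² = 4.145² = 17.18.
Round up.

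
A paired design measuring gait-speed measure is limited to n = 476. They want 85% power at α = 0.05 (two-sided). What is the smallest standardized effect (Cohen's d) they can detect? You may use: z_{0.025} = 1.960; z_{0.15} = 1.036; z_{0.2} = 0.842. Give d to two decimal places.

d_min ≈ 0.14

For a single sample (or paired design) of n = 476: d_min = (z_{α/2} + z_β)/√n.
z-sum = 1.960 + 1.036 = 2.996.
d_min = 2.996 / √476 = 2.996 / 21.817 = 0.137.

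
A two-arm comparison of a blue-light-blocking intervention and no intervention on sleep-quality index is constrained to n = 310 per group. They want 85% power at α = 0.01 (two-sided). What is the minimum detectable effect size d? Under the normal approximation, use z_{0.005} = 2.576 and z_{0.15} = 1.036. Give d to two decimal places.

d_min ≈ 0.29

For two independent groups of n = 310 each: d_min = (z_{α/2} + z_β)·√(2/n).
z-sum = 2.576 + 1.036 = 3.612.
d_min = 3.612 × √(2/310) = 3.612 × 0.0803 = 0.290.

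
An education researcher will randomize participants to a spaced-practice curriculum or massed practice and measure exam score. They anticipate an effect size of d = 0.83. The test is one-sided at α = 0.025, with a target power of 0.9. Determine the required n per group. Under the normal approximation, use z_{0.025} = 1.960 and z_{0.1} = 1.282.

n = 31 per group

For two independent groups with equal n: n = 2·((z_{α} + z_β) / d)².
z_{α} + z_β = 1.960 + 1.282 = 3.242.
n = 2 × (3.242 / 0.83)² = 2 × 3.906² = 2 × 15.26 = 30.5.
Round up to the next whole participant.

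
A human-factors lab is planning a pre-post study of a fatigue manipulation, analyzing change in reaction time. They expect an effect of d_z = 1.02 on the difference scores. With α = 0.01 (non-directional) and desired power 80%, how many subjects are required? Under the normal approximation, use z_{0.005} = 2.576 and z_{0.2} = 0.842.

For a paired (one-sample on differences) test: n = ((z_{α/2} + z_β) / d)².
z_{α/2} + z_β = 2.576 + 0.842 = 3.418.
n = (3.418 / 1.02)² = 3.351² = 11.23.
Round up.

n = 12 pairs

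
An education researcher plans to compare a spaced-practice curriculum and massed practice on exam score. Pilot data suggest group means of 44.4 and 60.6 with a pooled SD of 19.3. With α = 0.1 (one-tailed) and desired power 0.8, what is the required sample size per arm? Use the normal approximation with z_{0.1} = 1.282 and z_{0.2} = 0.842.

Cohen's d = |M₁ − M₂| / SD_pooled = |44.4 − 60.6| / 19.3 = 16.2 / 19.3 = 0.839.
For two independent groups with equal n: n = 2·((z_{α} + z_β) / d)².
z_{α} + z_β = 1.282 + 0.842 = 2.124.
n = 2 × (2.124 / 0.839)² = 2 × 2.532² = 2 × 6.41 = 12.8.
Round up to the next whole participant.

n = 13 per group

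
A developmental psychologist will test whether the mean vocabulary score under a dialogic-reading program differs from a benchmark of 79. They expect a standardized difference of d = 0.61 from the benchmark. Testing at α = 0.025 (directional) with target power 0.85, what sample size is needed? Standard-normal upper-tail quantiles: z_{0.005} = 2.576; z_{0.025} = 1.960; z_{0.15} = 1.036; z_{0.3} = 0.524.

For a one-sample test: n = ((z_{α} + z_β) / d)².
z_{α} + z_β = 1.960 + 1.036 = 2.996.
n = (2.996 / 0.61)² = 4.911² = 24.12.
Round up.

n = 25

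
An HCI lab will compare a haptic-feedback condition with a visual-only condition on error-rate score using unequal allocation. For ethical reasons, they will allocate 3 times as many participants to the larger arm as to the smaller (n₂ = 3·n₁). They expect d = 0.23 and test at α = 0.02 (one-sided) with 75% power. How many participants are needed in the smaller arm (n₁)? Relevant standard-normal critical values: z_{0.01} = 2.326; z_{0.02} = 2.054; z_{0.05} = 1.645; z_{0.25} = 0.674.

n₁ = 188

With allocation ratio k = n₂/n₁ = 3, Var(x̄₁−x̄₂) = σ²(1/n₁ + 1/(k·n₁)) = σ²·(k+1)/(k·n₁).
So n₁ = (1 + 1/k)·((z_{α} + z_β)/d)² = 1.333 × (2.728/0.23)².
n₁ = 1.333 × 140.68 = 187.6.
Round up: n₁ = 188, giving n₂ = 3 × 188 = 564.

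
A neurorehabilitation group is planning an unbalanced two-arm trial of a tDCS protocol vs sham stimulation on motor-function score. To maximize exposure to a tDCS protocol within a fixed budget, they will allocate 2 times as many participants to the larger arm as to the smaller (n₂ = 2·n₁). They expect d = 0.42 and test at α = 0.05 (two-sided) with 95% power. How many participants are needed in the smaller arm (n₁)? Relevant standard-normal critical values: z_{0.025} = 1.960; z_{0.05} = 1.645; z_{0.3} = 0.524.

With allocation ratio k = n₂/n₁ = 2, Var(x̄₁−x̄₂) = σ²(1/n₁ + 1/(k·n₁)) = σ²·(k+1)/(k·n₁).
So n₁ = (1 + 1/k)·((z_{α/2} + z_β)/d)² = 1.500 × (3.605/0.42)².
n₁ = 1.500 × 73.67 = 110.5.
Round up: n₁ = 111, giving n₂ = 2 × 111 = 222.

n₁ = 111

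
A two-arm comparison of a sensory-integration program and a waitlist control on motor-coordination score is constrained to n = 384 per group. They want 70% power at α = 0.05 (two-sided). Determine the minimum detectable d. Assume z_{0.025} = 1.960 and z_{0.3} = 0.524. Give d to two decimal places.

For two independent groups of n = 384 each: d_min = (z_{α/2} + z_β)·√(2/n).
z-sum = 1.960 + 0.524 = 2.484.
d_min = 2.484 × √(2/384) = 2.484 × 0.0722 = 0.179.

d_min ≈ 0.18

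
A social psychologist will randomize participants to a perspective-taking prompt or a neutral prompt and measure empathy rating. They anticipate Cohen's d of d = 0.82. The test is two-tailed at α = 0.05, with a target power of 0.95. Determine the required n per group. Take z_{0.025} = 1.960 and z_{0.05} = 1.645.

n = 39 per group

For two independent groups with equal n: n = 2·((z_{α/2} + z_β) / d)².
z_{α/2} + z_β = 1.960 + 1.645 = 3.605.
n = 2 × (3.605 / 0.82)² = 2 × 4.396² = 2 × 19.33 = 38.7.
Round up to the next whole participant.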